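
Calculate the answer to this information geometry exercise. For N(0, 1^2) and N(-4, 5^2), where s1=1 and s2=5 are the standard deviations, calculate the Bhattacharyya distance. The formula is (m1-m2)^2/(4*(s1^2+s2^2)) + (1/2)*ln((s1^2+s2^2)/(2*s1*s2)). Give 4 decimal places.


Bhattacharyya distance between two Gaussians:
DB = (m1-m2)^2/(4*(s1^2+s2^2)) + (1/2)*ln((s1^2+s2^2)/(2*s1*s2)).
(m1-m2)^2 = (4)^2 = 16.
s1^2+s2^2 = 1 + 25 = 26.
term1 = 16/104 = 0.153846.
term2 = 0.5*ln(26/10.0) = 0.477756.
DB = 0.153846 + 0.477756 = 0.6316

0.6316


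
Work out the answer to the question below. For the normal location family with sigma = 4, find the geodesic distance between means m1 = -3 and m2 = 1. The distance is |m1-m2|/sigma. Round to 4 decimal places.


On the fixed-variance normal subfamily, geodesic distance = |m1-m2|/sigma.
|-3 - 1| = 4.
sigma = 4.
d = 4/4 = 1.0000

1.0000


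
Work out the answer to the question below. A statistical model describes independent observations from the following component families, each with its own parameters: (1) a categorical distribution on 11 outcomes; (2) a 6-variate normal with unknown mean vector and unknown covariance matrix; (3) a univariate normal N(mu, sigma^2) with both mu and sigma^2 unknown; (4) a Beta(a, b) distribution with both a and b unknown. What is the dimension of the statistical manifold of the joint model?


The dimension of a statistical manifold equals the number of free
(independent) real parameters of the model. For a product of independent
blocks the parameter counts add.
- categorical on 11 outcomes (probabilities sum to 1): 11-1 = 10.
- 6-variate normal: 6 (mean) + 6*7/2 = 21 (symmetric covariance) = 27.
- normal (mu, sigma^2): 2.
- Beta (a, b): 2.
Total = 10 + 27 + 2 + 2 = 41.
Dimension = 41

41


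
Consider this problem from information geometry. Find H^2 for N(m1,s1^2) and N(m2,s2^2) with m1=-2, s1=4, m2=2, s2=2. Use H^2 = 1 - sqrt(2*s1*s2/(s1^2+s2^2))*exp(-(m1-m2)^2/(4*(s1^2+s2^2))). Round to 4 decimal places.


Squared Hellinger distance for Gaussians:
H^2 = 1 - sqrt(2*s1*s2/(s1^2+s2^2)) * exp(-(m1-m2)^2/(4*(s1^2+s2^2))).
s1^2 = 16, s2^2 = 4, s1^2+s2^2 = 20.
sqrt(2*4*2/(20)) = 0.894427.
(m1-m2)^2 = (-4)^2 = 16.
exp(-16/(4*20)) = exp(-0.2) = 0.818731.
H^2 = 1 - 0.894427*0.818731 = 0.2677

0.2677


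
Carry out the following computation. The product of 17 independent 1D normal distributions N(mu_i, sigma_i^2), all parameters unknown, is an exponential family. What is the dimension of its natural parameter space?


Exponential family dimension calculation:
Each univariate normal has two natural parameters (mu/sigma^2 and -1/(2 sigma^2)).
With 17 independent components, dim = 2 * 17 = 34.

34


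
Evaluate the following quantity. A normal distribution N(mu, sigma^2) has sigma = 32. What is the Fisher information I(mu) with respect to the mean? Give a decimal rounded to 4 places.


The Fisher information for the mean of a normal distribution is I(mu) = 1/sigma^2.
sigma = 32, so sigma^2 = 1024.
I(mu) = 1/1024 = 0.0010

0.0010


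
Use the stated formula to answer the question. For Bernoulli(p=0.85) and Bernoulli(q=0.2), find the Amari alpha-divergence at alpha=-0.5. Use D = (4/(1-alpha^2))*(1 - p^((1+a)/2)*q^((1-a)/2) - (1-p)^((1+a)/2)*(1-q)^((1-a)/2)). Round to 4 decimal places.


Amari alpha-divergence:
D = (4/(1-alpha^2))*(1 - p^((1+a)/2)*q^((1-a)/2) - (1-p)^((1+a)/2)*(1-q)^((1-a)/2)).
alpha = -0.5, p = 0.85, q = 0.2.
e1 = (1+alpha)/2 = 0.25, e2 = (1-alpha)/2 = 0.75.
t1 = p^e1 * q^e2 = 0.85^0.25 * 0.2^0.75 = 0.287162.
t2 = (1-p)^e1 * (1-q)^e2 = 0.15^0.25 * 0.8^0.75 = 0.52643.
4/(1-alpha^2) = 5.333333.
D = 5.333333*(1 - 0.287162 - 0.52643) = 0.9942

0.9942


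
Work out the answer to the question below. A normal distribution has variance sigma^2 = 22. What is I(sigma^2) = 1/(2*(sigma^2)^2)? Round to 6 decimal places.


Fisher information for variance: I(sigma^2) = 1/(2*sigma^4).
sigma^2 = 22, so sigma^4 = 484.
I = 1/(2*484) = 1/968 = 0.001033

0.001033


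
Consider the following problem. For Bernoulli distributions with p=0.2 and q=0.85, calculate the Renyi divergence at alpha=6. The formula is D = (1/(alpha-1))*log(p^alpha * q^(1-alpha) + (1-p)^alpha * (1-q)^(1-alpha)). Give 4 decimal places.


Renyi divergence of order alpha between Bernoulli distributions:
D = (1/(alpha-1))*log(p^alpha * q^(1-alpha) + (1-p)^alpha * (1-q)^(1-alpha)).
alpha = 6, p = 0.2, q = 0.85.
p^alpha * q^(1-alpha) = 0.2^6 * 0.85^-5 = 0.000144.
(1-p)^alpha * (1-q)^(1-alpha) = 0.8^6 * 0.15^-5 = 3452.102058.
sum = 0.000144 + 3452.102058 = 3452.102202.
D = (1/5)*log(3452.102202) = 1.6293

1.6293


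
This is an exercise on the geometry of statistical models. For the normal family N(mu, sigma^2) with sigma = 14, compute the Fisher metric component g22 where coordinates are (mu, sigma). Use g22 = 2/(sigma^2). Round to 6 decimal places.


For the 2-parameter normal family, the Fisher metric has:
  g11 = 1/sigma^2, g22 = 2/sigma^2.
sigma = 14, sigma^2 = 196.
g22 = 0.010204

0.010204


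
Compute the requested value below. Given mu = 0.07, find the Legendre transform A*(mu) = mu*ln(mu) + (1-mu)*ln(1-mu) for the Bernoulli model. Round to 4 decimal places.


Legendre transform for Bernoulli:
A*(mu) = mu*log(mu) + (1-mu)*log(1-mu).
mu = 0.07, 1-mu = 0.93.
mu*log(mu) = 0.07*log(0.07) = -0.186148.
(1-mu)*log(1-mu) = 0.93*log(0.93) = -0.067491.
A* = -0.186148 + -0.067491 = -0.2536

-0.2536


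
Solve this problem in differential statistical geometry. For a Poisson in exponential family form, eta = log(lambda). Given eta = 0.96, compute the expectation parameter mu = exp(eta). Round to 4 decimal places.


Expectation parameter for Poisson exponential family:
mu = exp(eta).
eta = 0.96.
mu = exp(0.96) = 2.6117

2.6117


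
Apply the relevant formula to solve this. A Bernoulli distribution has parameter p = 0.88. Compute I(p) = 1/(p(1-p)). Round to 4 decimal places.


For Bernoulli(p), Fisher information is I(p) = 1/(p*(1-p)).
p = 0.88, 1-p = 0.12.
p*(1-p) = 0.1056.
I(p) = 1/0.1056 = 9.4697

9.4697


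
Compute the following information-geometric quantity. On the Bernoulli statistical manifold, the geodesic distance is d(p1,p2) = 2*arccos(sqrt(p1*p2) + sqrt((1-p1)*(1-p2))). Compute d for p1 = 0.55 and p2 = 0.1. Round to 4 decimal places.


Geodesic distance on Bernoulli manifold:
d(p1,p2) = 2*arccos(sqrt(p1*p2) + sqrt((1-p1)*(1-p2))).
sqrt(p1*p2) = sqrt(0.55*0.1) = 0.234521.
sqrt((1-p1)*(1-p2)) = sqrt(0.45*0.9) = 0.636396.
arg = 0.234521 + 0.636396 = 0.870917.
d = 2*arccos(0.870917) = 1.0275

1.0275


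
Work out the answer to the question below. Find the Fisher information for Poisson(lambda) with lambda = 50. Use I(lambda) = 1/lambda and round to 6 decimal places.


Fisher information for Poisson: I(lambda) = 1/lambda.
lambda = 50.
I(lambda) = 1/50 = 0.020000

0.020000


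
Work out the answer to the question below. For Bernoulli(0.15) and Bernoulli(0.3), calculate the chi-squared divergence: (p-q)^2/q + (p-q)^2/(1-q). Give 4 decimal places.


Chi-squared divergence between Bernoulli distributions:
chi^2 = (p-q)^2/q + (p-q)^2/(1-q).
p = 0.15, q = 0.3, p-q = -0.15.
(p-q)^2 = 0.0225.
term1 = 0.0225/0.3 = 0.075.
term2 = 0.0225/0.7 = 0.032143.
chi^2 = 0.075 + 0.032143 = 0.1071

0.1071


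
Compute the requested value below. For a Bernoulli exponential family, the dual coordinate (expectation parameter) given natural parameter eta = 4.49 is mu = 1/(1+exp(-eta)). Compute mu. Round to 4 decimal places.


Dual coordinate (expectation parameter) for Bernoulli:
mu = 1/(1+exp(-eta)).
eta = 4.49.
exp(-eta) = exp(-4.49) = 0.011221.
mu = 1/(1+0.011221) = 0.9889

0.9889


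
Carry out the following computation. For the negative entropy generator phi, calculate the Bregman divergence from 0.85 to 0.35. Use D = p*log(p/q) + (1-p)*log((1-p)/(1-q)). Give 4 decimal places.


Bregman divergence with negative entropy generator:
D = p*log(p/q) + (1-p)*log((1-p)/(1-q)).
p = 0.85, q = 0.35.
p*log(p/q) = 0.85*log(0.85/0.35) = 0.754208.
(1-p)*log((1-p)/(1-q)) = 0.15*log(0.15/0.65) = -0.219951.
D = 0.754208 + -0.219951 = 0.5343

0.5343


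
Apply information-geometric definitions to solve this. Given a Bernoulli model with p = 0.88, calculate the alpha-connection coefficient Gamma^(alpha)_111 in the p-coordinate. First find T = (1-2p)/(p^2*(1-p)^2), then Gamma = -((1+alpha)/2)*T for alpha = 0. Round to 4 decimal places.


Skewness (Amari-Chentsov) tensor: T = (1-2p)/(p^2*(1-p)^2).
p = 0.88, 1-2p = -0.76, p^2 = 0.7744, (1-p)^2 = 0.0144.
T = -0.76/(0.7744 * 0.0144) = -68.153122.
In the p-coordinate, Gamma^(alpha) = Gamma^(0) - (alpha/2)*T with Gamma^(0) = (1/2)*g'(p) = -T/2,
so Gamma^(alpha) = -((1+alpha)/2)*T.
alpha = 0, -(1+alpha)/2 = -0.5.
Gamma = -0.5 * -68.153122 = 34.0766

34.0766


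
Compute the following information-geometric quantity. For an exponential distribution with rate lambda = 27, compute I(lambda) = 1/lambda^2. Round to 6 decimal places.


Fisher information for exponential: I(lambda) = 1/lambda^2.
lambda = 27, lambda^2 = 729.
I = 1/729 = 0.001372

0.001372


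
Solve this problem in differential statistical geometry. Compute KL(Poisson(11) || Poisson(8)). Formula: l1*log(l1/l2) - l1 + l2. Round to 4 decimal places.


KL divergence for Poisson:
KL = l1*log(l1/l2) - l1 + l2.
l1 = 11, l2 = 8.
log(11/8) = 0.318454.
l1*log(l1/l2) = 11 * 0.318454 = 3.502991.
KL = 3.502991 - 11 + 8 = 0.5030

0.5030


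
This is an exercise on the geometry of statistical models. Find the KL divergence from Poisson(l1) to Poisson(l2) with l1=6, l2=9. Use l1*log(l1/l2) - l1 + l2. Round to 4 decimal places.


KL divergence for Poisson:
KL = l1*log(l1/l2) - l1 + l2.
l1 = 6, l2 = 9.
log(6/9) = -0.405465.
l1*log(l1/l2) = 6 * -0.405465 = -2.432791.
KL = -2.432791 - 6 + 9 = 0.5672

0.5672


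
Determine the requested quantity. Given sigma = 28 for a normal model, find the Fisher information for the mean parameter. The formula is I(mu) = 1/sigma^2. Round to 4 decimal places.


The Fisher information for the mean of a normal distribution is I(mu) = 1/sigma^2.
sigma = 28, so sigma^2 = 784.
I(mu) = 1/784 = 0.0013

0.0013


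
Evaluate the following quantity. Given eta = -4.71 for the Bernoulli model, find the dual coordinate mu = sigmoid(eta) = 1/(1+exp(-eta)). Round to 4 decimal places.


Dual coordinate (expectation parameter) for Bernoulli:
mu = 1/(1+exp(-eta)).
eta = -4.71.
exp(-eta) = exp(4.71) = 111.05216.
mu = 1/(1+111.05216) = 0.0089

0.0089


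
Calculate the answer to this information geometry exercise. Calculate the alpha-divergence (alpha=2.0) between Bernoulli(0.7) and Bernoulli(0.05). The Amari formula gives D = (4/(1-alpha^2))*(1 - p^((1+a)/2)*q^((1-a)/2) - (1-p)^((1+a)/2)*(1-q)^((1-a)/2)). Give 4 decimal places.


Amari alpha-divergence:
D = (4/(1-alpha^2))*(1 - p^((1+a)/2)*q^((1-a)/2) - (1-p)^((1+a)/2)*(1-q)^((1-a)/2)).
alpha = 2.0, p = 0.7, q = 0.05.
e1 = (1+alpha)/2 = 1.5, e2 = (1-alpha)/2 = -0.5.
t1 = p^e1 * q^e2 = 0.7^1.5 * 0.05^-0.5 = 2.61916.
t2 = (1-p)^e1 * (1-q)^e2 = 0.3^1.5 * 0.95^-0.5 = 0.168585.
4/(1-alpha^2) = -1.333333.
D = -1.333333*(1 - 2.61916 - 0.168585) = 2.3837

2.3837


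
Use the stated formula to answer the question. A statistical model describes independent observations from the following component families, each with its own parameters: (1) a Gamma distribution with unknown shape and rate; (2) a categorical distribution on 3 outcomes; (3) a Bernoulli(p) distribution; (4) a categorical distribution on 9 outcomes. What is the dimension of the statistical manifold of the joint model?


The dimension of a statistical manifold equals the number of free
(independent) real parameters of the model. For a product of independent
blocks the parameter counts add.
- Gamma (shape, rate): 2.
- categorical on 3 outcomes (probabilities sum to 1): 3-1 = 2.
- Bernoulli (p): 1.
- categorical on 9 outcomes (probabilities sum to 1): 9-1 = 8.
Total = 2 + 2 + 1 + 8 = 13.
Dimension = 13

13


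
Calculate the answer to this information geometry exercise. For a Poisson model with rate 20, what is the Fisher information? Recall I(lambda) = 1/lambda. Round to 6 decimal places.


Fisher information for Poisson: I(lambda) = 1/lambda.
lambda = 20.
I(lambda) = 1/20 = 0.050000

0.050000


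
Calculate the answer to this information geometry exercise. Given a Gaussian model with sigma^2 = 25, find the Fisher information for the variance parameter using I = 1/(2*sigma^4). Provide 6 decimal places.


Fisher information for variance: I(sigma^2) = 1/(2*sigma^4).
sigma^2 = 25, so sigma^4 = 625.
I = 1/(2*625) = 1/1250 = 0.000800

0.000800


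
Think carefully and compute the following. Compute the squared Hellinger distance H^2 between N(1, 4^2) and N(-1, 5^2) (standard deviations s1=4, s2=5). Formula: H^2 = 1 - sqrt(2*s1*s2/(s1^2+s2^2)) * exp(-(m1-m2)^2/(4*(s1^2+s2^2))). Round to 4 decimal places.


Squared Hellinger distance for Gaussians:
H^2 = 1 - sqrt(2*s1*s2/(s1^2+s2^2)) * exp(-(m1-m2)^2/(4*(s1^2+s2^2))).
s1^2 = 16, s2^2 = 25, s1^2+s2^2 = 41.
sqrt(2*4*5/(41)) = 0.98773.
(m1-m2)^2 = (2)^2 = 4.
exp(-4/(4*41)) = exp(-0.02439) = 0.975905.
H^2 = 1 - 0.98773*0.975905 = 0.0361

0.0361


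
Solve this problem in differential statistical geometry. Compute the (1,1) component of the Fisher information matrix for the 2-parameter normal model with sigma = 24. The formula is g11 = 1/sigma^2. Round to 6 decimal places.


For the 2-parameter normal family, the Fisher metric has:
  g11 = 1/sigma^2, g22 = 2/sigma^2.
sigma = 24, sigma^2 = 576.
g11 = 0.001736

0.001736


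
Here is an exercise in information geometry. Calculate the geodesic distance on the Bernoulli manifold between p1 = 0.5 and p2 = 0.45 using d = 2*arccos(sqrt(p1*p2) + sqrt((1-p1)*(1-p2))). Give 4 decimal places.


Geodesic distance on Bernoulli manifold:
d(p1,p2) = 2*arccos(sqrt(p1*p2) + sqrt((1-p1)*(1-p2))).
sqrt(p1*p2) = sqrt(0.5*0.45) = 0.474342.
sqrt((1-p1)*(1-p2)) = sqrt(0.5*0.55) = 0.524404.
arg = 0.474342 + 0.524404 = 0.998746.
d = 2*arccos(0.998746) = 0.1002

0.1002


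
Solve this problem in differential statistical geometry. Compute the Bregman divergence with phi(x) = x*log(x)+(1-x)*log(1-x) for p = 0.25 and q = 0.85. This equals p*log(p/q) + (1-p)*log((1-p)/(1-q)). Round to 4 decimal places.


Bregman divergence with negative entropy generator:
D = p*log(p/q) + (1-p)*log((1-p)/(1-q)).
p = 0.25, q = 0.85.
p*log(p/q) = 0.25*log(0.25/0.85) = -0.305944.
(1-p)*log((1-p)/(1-q)) = 0.75*log(0.75/0.15) = 1.207078.
D = -0.305944 + 1.207078 = 0.9011

0.9011


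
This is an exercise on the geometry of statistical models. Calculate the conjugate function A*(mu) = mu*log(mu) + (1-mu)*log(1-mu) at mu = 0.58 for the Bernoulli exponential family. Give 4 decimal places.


Legendre transform for Bernoulli:
A*(mu) = mu*log(mu) + (1-mu)*log(1-mu).
mu = 0.58, 1-mu = 0.42.
mu*log(mu) = 0.58*log(0.58) = -0.315942.
(1-mu)*log(1-mu) = 0.42*log(0.42) = -0.36435.
A* = -0.315942 + -0.36435 = -0.6803

-0.6803


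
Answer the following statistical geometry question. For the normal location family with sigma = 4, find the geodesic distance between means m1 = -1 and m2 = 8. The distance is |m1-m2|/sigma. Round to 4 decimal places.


On the fixed-variance normal subfamily, geodesic distance = |m1-m2|/sigma.
|-1 - 8| = 9.
sigma = 4.
d = 9/4 = 2.2500

2.2500


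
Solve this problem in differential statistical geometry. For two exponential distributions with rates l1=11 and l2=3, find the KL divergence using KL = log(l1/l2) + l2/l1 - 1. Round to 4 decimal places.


KL divergence for exponential family:
KL = log(l1/l2) + l2/l1 - 1.
log(11/3) = 1.299283.
3/11 = 0.272727.
KL = 1.299283 + 0.272727 - 1 = 0.5720

0.5720


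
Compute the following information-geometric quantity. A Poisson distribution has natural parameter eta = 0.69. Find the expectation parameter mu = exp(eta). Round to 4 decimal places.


Expectation parameter for Poisson exponential family:
mu = exp(eta).
eta = 0.69.
mu = exp(0.69) = 1.9937

1.9937


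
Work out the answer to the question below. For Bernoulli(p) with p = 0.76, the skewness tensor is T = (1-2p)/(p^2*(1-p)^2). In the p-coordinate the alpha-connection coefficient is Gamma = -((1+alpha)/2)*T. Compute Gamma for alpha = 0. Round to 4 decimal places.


Skewness (Amari-Chentsov) tensor: T = (1-2p)/(p^2*(1-p)^2).
p = 0.76, 1-2p = -0.52, p^2 = 0.5776, (1-p)^2 = 0.0576.
T = -0.52/(0.5776 * 0.0576) = -15.629809.
In the p-coordinate, Gamma^(alpha) = Gamma^(0) - (alpha/2)*T with Gamma^(0) = (1/2)*g'(p) = -T/2,
so Gamma^(alpha) = -((1+alpha)/2)*T.
alpha = 0, -(1+alpha)/2 = -0.5.
Gamma = -0.5 * -15.629809 = 7.8149

7.8149


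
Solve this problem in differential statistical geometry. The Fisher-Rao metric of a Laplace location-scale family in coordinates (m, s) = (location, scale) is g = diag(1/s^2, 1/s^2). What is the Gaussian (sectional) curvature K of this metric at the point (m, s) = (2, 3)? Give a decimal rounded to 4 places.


The metric has the form g = (A dm^2 + B ds^2)/s^2 with A = 1, B = 1.
Substitute u = sqrt(A/B)*m: g = B*(du^2 + ds^2)/s^2, i.e. B times the
Poincare upper half-plane metric, which has constant Gaussian curvature -1.
Scaling a 2D metric by a constant c divides the Gaussian curvature by c,
so K = -1/B = -1/(1) = -1.0000 everywhere (the point (m, s) = (2, 3) is irrelevant:
the curvature is constant).
The requested Gaussian curvature is K = -1.0000.

-1.0000


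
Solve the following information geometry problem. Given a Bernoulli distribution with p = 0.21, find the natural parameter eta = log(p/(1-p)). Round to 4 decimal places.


Natural parameter for Bernoulli: eta = log(p/(1-p)).
p = 0.21, 1-p = 0.79.
p/(1-p) = 0.265823.
eta = log(0.265823) = -1.3249

-1.3249


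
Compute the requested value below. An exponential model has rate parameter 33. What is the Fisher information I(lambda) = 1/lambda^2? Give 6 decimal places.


Fisher information for exponential: I(lambda) = 1/lambda^2.
lambda = 33, lambda^2 = 1089.
I = 1/1089 = 0.000918

0.000918


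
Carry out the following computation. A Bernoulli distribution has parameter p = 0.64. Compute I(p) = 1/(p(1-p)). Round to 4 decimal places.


For Bernoulli(p), Fisher information is I(p) = 1/(p*(1-p)).
p = 0.64, 1-p = 0.36.
p*(1-p) = 0.2304.
I(p) = 1/0.2304 = 4.3403

4.3403


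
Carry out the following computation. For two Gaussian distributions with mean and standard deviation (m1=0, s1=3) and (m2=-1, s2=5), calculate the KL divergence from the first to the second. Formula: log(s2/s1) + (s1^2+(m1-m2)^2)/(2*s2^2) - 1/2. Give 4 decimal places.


KL divergence between normal distributions:
KL = log(s2/s1) + (s1^2 + (m1-m2)^2)/(2*s2^2) - 1/2.
log(5/3) = 0.510826.
(3^2 + (0--1)^2)/(2*5^2) = (9 + 1)/50 = 0.2.
KL = 0.510826 + 0.2 - 0.5 = 0.2108

0.2108


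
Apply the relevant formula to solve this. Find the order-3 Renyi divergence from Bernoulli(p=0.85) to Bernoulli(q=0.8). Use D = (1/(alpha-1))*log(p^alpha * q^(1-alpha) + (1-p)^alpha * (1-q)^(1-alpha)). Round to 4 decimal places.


Renyi divergence of order alpha between Bernoulli distributions:
D = (1/(alpha-1))*log(p^alpha * q^(1-alpha) + (1-p)^alpha * (1-q)^(1-alpha)).
alpha = 3, p = 0.85, q = 0.8.
p^alpha * q^(1-alpha) = 0.85^3 * 0.8^-2 = 0.95957.
(1-p)^alpha * (1-q)^(1-alpha) = 0.15^3 * 0.2^-2 = 0.084375.
sum = 0.95957 + 0.084375 = 1.043945.
D = (1/2)*log(1.043945) = 0.0215

0.0215


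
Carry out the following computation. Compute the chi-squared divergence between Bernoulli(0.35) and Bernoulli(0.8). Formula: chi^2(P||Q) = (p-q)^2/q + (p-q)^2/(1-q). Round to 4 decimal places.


Chi-squared divergence between Bernoulli distributions:
chi^2 = (p-q)^2/q + (p-q)^2/(1-q).
p = 0.35, q = 0.8, p-q = -0.45.
(p-q)^2 = 0.2025.
term1 = 0.2025/0.8 = 0.253125.
term2 = 0.2025/0.2 = 1.0125.
chi^2 = 0.253125 + 1.0125 = 1.2656

1.2656


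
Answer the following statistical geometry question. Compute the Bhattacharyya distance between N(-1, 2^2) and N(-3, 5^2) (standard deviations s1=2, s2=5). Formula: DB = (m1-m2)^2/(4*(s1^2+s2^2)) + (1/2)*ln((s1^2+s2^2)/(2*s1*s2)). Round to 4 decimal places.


Bhattacharyya distance between two Gaussians:
DB = (m1-m2)^2/(4*(s1^2+s2^2)) + (1/2)*ln((s1^2+s2^2)/(2*s1*s2)).
(m1-m2)^2 = (2)^2 = 4.
s1^2+s2^2 = 4 + 25 = 29.
term1 = 4/116 = 0.034483.
term2 = 0.5*ln(29/20.0) = 0.185782.
DB = 0.034483 + 0.185782 = 0.2203

0.2203


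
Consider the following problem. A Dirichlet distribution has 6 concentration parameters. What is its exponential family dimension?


Exponential family dimension calculation:
Dirichlet with 6 components has 6 natural parameters.

6


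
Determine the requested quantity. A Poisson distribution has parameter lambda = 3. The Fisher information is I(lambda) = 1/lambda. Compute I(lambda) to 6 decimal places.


Fisher information for Poisson: I(lambda) = 1/lambda.
lambda = 3.
I(lambda) = 1/3 = 0.333333

0.333333


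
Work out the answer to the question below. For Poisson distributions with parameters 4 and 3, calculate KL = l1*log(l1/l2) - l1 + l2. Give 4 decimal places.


KL divergence for Poisson:
KL = l1*log(l1/l2) - l1 + l2.
l1 = 4, l2 = 3.
log(4/3) = 0.287682.
l1*log(l1/l2) = 4 * 0.287682 = 1.150728.
KL = 1.150728 - 4 + 3 = 0.1507

0.1507


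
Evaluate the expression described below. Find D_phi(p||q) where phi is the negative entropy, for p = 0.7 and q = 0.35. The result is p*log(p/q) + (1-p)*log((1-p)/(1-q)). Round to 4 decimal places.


Bregman divergence with negative entropy generator:
D = p*log(p/q) + (1-p)*log((1-p)/(1-q)).
p = 0.7, q = 0.35.
p*log(p/q) = 0.7*log(0.7/0.35) = 0.485203.
(1-p)*log((1-p)/(1-q)) = 0.3*log(0.3/0.65) = -0.231957.
D = 0.485203 + -0.231957 = 0.2532

0.2532


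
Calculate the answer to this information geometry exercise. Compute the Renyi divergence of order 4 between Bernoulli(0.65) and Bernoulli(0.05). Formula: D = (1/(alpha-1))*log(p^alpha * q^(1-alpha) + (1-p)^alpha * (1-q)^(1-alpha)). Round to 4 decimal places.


Renyi divergence of order alpha between Bernoulli distributions:
D = (1/(alpha-1))*log(p^alpha * q^(1-alpha) + (1-p)^alpha * (1-q)^(1-alpha)).
alpha = 4, p = 0.65, q = 0.05.
p^alpha * q^(1-alpha) = 0.65^4 * 0.05^-3 = 1428.05.
(1-p)^alpha * (1-q)^(1-alpha) = 0.35^4 * 0.95^-3 = 0.017503.
sum = 1428.05 + 0.017503 = 1428.067503.
D = (1/3)*log(1428.067503) = 2.4214

2.4214


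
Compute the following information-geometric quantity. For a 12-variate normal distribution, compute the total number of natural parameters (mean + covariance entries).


Exponential family dimension calculation:
For 12-dim MVN: mean has 12 params, covariance has 12*13/2 = 78 unique entries.
Total dim = 12 + 78 = 90.

90


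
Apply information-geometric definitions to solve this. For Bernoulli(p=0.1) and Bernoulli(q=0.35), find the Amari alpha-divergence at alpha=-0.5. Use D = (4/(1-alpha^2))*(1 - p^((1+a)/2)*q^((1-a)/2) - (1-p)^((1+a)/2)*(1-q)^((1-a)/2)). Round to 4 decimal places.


Amari alpha-divergence:
D = (4/(1-alpha^2))*(1 - p^((1+a)/2)*q^((1-a)/2) - (1-p)^((1+a)/2)*(1-q)^((1-a)/2)).
alpha = -0.5, p = 0.1, q = 0.35.
e1 = (1+alpha)/2 = 0.25, e2 = (1-alpha)/2 = 0.75.
t1 = p^e1 * q^e2 = 0.1^0.25 * 0.35^0.75 = 0.255889.
t2 = (1-p)^e1 * (1-q)^e2 = 0.9^0.25 * 0.65^0.75 = 0.705092.
4/(1-alpha^2) = 5.333333.
D = 5.333333*(1 - 0.255889 - 0.705092) = 0.2081

0.2081


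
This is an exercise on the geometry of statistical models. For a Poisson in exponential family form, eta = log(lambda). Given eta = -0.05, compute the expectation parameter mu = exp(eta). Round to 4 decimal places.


Expectation parameter for Poisson exponential family:
mu = exp(eta).
eta = -0.05.
mu = exp(-0.05) = 0.9512

0.9512


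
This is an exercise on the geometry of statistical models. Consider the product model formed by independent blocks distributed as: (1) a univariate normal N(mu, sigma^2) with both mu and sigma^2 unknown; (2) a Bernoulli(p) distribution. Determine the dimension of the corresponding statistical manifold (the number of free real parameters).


The dimension of a statistical manifold equals the number of free
(independent) real parameters of the model. For a product of independent
blocks the parameter counts add.
- normal (mu, sigma^2): 2.
- Bernoulli (p): 1.
Total = 2 + 1 = 3.
Dimension = 3

3


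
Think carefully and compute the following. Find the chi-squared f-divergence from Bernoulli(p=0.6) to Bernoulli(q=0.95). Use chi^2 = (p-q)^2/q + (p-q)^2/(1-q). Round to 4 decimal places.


Chi-squared divergence between Bernoulli distributions:
chi^2 = (p-q)^2/q + (p-q)^2/(1-q).
p = 0.6, q = 0.95, p-q = -0.35.
(p-q)^2 = 0.1225.
term1 = 0.1225/0.95 = 0.128947.
term2 = 0.1225/0.05 = 2.45.
chi^2 = 0.128947 + 2.45 = 2.5789

2.5789


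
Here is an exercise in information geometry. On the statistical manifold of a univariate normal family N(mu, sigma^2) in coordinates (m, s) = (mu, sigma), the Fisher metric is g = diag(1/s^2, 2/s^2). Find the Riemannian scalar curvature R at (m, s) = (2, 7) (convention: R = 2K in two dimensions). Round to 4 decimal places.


The metric has the form g = (A dm^2 + B ds^2)/s^2 with A = 1, B = 2.
Substitute u = sqrt(A/B)*m: g = B*(du^2 + ds^2)/s^2, i.e. B times the
Poincare upper half-plane metric, which has constant Gaussian curvature -1.
Scaling a 2D metric by a constant c divides the Gaussian curvature by c,
so K = -1/B = -1/(2) = -0.5000 everywhere (the point (m, s) = (2, 7) is irrelevant:
the curvature is constant).
Scalar curvature in dimension 2: R = 2K = -2/(2) = -1.0000.

-1.0000


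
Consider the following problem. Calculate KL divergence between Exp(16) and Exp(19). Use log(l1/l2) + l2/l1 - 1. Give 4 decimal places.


KL divergence for exponential family:
KL = log(l1/l2) + l2/l1 - 1.
log(16/19) = -0.17185.
19/16 = 1.1875.
KL = -0.17185 + 1.1875 - 1 = 0.0156

0.0156


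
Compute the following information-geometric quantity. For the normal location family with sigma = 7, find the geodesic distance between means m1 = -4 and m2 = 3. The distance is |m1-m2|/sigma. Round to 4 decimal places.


On the fixed-variance normal subfamily, geodesic distance = |m1-m2|/sigma.
|-4 - 3| = 7.
sigma = 7.
d = 7/7 = 1.0000

1.0000


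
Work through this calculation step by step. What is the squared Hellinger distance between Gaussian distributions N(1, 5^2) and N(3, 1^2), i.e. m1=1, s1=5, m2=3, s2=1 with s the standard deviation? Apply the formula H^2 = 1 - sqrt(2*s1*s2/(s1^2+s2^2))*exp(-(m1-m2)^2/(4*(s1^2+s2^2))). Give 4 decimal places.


Squared Hellinger distance for Gaussians:
H^2 = 1 - sqrt(2*s1*s2/(s1^2+s2^2)) * exp(-(m1-m2)^2/(4*(s1^2+s2^2))).
s1^2 = 25, s2^2 = 1, s1^2+s2^2 = 26.
sqrt(2*5*1/(26)) = 0.620174.
(m1-m2)^2 = (-2)^2 = 4.
exp(-4/(4*26)) = exp(-0.038462) = 0.962269.
H^2 = 1 - 0.620174*0.962269 = 0.4032

0.4032


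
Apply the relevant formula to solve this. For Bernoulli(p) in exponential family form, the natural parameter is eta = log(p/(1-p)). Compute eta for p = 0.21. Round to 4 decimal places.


Natural parameter for Bernoulli: eta = log(p/(1-p)).
p = 0.21, 1-p = 0.79.
p/(1-p) = 0.265823.
eta = log(0.265823) = -1.3249

-1.3249


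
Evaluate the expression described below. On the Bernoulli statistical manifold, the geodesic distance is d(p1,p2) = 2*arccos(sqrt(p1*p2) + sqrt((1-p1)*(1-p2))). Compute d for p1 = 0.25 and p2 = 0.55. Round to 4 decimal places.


Geodesic distance on Bernoulli manifold:
d(p1,p2) = 2*arccos(sqrt(p1*p2) + sqrt((1-p1)*(1-p2))).
sqrt(p1*p2) = sqrt(0.25*0.55) = 0.37081.
sqrt((1-p1)*(1-p2)) = sqrt(0.75*0.45) = 0.580948.
arg = 0.37081 + 0.580948 = 0.951757.
d = 2*arccos(0.951757) = 0.6238

0.6238


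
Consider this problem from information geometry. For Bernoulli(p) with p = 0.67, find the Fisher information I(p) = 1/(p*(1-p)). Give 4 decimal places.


For Bernoulli(p), Fisher information is I(p) = 1/(p*(1-p)).
p = 0.67, 1-p = 0.33.
p*(1-p) = 0.2211.
I(p) = 1/0.2211 = 4.5228

4.5228


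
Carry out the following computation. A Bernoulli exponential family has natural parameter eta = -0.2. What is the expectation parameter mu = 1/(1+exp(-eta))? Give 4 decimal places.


Dual coordinate (expectation parameter) for Bernoulli:
mu = 1/(1+exp(-eta)).
eta = -0.2.
exp(-eta) = exp(0.2) = 1.221403.
mu = 1/(1+1.221403) = 0.4502

0.4502


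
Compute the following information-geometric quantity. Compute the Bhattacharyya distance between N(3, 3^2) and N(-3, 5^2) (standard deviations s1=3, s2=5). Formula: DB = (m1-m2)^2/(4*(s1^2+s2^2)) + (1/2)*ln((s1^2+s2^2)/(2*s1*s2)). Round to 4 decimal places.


Bhattacharyya distance between two Gaussians:
DB = (m1-m2)^2/(4*(s1^2+s2^2)) + (1/2)*ln((s1^2+s2^2)/(2*s1*s2)).
(m1-m2)^2 = (6)^2 = 36.
s1^2+s2^2 = 9 + 25 = 34.
term1 = 36/136 = 0.264706.
term2 = 0.5*ln(34/30.0) = 0.062582.
DB = 0.264706 + 0.062582 = 0.3273

0.3273


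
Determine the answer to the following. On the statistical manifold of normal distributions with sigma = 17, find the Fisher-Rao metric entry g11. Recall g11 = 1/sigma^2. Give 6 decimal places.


For the 2-parameter normal family, the Fisher metric has:
  g11 = 1/sigma^2, g22 = 2/sigma^2.
sigma = 17, sigma^2 = 289.
g11 = 0.003460

0.003460


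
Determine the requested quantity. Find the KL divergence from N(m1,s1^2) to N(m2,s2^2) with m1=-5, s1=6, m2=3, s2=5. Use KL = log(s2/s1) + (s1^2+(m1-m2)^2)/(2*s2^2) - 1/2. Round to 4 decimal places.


KL divergence between normal distributions:
KL = log(s2/s1) + (s1^2 + (m1-m2)^2)/(2*s2^2) - 1/2.
log(5/6) = -0.182322.
(6^2 + (-5-3)^2)/(2*5^2) = (36 + 64)/50 = 2.0.
KL = -0.182322 + 2.0 - 0.5 = 1.3177

1.3177


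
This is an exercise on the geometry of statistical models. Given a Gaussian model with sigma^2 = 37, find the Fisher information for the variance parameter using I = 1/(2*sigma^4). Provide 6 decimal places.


Fisher information for variance: I(sigma^2) = 1/(2*sigma^4).
sigma^2 = 37, so sigma^4 = 1369.
I = 1/(2*1369) = 1/2738 = 0.000365

0.000365


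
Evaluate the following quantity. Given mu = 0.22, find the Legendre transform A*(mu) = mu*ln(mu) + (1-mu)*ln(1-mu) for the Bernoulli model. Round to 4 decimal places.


Legendre transform for Bernoulli:
A*(mu) = mu*log(mu) + (1-mu)*log(1-mu).
mu = 0.22, 1-mu = 0.78.
mu*log(mu) = 0.22*log(0.22) = -0.333108.
(1-mu)*log(1-mu) = 0.78*log(0.78) = -0.1938.
A* = -0.333108 + -0.1938 = -0.5269

-0.5269


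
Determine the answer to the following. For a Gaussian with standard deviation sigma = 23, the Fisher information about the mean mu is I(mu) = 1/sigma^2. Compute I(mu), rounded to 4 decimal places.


The Fisher information for the mean of a normal distribution is I(mu) = 1/sigma^2.
sigma = 23, so sigma^2 = 529.
I(mu) = 1/529 = 0.0019

0.0019


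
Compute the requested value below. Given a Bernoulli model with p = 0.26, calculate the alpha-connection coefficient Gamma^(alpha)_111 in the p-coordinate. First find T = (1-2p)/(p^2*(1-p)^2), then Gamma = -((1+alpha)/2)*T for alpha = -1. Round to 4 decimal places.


Skewness (Amari-Chentsov) tensor: T = (1-2p)/(p^2*(1-p)^2).
p = 0.26, 1-2p = 0.48, p^2 = 0.0676, (1-p)^2 = 0.5476.
T = 0.48/(0.0676 * 0.5476) = 12.966749.
In the p-coordinate, Gamma^(alpha) = Gamma^(0) - (alpha/2)*T with Gamma^(0) = (1/2)*g'(p) = -T/2,
so Gamma^(alpha) = -((1+alpha)/2)*T.
alpha = -1, -(1+alpha)/2 = 0.0.
Gamma = 0.0 * 12.966749 = 0.0000

0.0000


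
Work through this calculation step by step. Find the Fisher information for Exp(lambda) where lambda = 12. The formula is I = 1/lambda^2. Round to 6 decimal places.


Fisher information for exponential: I(lambda) = 1/lambda^2.
lambda = 12, lambda^2 = 144.
I = 1/144 = 0.006944

0.006944


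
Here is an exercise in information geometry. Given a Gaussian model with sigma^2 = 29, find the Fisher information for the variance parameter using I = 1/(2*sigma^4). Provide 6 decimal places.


Fisher information for variance: I(sigma^2) = 1/(2*sigma^4).
sigma^2 = 29, so sigma^4 = 841.
I = 1/(2*841) = 1/1682 = 0.000595

0.000595


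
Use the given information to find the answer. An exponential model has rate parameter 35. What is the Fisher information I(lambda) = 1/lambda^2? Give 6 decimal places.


Fisher information for exponential: I(lambda) = 1/lambda^2.
lambda = 35, lambda^2 = 1225.
I = 1/1225 = 0.000816

0.000816


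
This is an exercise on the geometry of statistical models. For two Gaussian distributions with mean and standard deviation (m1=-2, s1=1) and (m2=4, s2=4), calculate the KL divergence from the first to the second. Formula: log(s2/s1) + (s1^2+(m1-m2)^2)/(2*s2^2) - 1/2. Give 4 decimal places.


KL divergence between normal distributions:
KL = log(s2/s1) + (s1^2 + (m1-m2)^2)/(2*s2^2) - 1/2.
log(4/1) = 1.386294.
(1^2 + (-2-4)^2)/(2*4^2) = (1 + 36)/32 = 1.15625.
KL = 1.386294 + 1.15625 - 0.5 = 2.0425

2.0425


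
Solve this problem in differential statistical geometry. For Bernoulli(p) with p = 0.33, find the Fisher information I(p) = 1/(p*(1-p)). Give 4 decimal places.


For Bernoulli(p), Fisher information is I(p) = 1/(p*(1-p)).
p = 0.33, 1-p = 0.67.
p*(1-p) = 0.2211.
I(p) = 1/0.2211 = 4.5228

4.5228


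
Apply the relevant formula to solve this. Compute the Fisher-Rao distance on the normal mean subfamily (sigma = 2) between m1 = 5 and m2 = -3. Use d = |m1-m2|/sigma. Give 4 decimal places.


On the fixed-variance normal subfamily, geodesic distance = |m1-m2|/sigma.
|5 - -3| = 8.
sigma = 2.
d = 8/2 = 4.0000

4.0000


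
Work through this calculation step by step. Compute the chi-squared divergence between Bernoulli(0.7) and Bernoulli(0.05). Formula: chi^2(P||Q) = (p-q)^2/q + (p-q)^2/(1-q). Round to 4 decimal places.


Chi-squared divergence between Bernoulli distributions:
chi^2 = (p-q)^2/q + (p-q)^2/(1-q).
p = 0.7, q = 0.05, p-q = 0.65.
(p-q)^2 = 0.4225.
term1 = 0.4225/0.05 = 8.45.
term2 = 0.4225/0.95 = 0.444737.
chi^2 = 8.45 + 0.444737 = 8.8947

8.8947


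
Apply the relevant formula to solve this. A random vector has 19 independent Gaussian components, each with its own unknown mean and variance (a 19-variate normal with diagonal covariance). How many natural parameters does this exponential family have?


Exponential family dimension calculation:
Each univariate normal has two natural parameters (mu/sigma^2 and -1/(2 sigma^2)).
With 19 independent components, dim = 2 * 19 = 38.

38


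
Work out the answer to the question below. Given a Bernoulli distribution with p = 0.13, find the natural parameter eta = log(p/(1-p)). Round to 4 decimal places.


Natural parameter for Bernoulli: eta = log(p/(1-p)).
p = 0.13, 1-p = 0.87.
p/(1-p) = 0.149425.
eta = log(0.149425) = -1.9010

-1.9010


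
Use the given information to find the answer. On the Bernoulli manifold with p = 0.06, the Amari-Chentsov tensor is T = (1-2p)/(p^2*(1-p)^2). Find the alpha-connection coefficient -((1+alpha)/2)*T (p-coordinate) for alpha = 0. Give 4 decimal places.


Skewness (Amari-Chentsov) tensor: T = (1-2p)/(p^2*(1-p)^2).
p = 0.06, 1-2p = 0.88, p^2 = 0.0036, (1-p)^2 = 0.8836.
T = 0.88/(0.0036 * 0.8836) = 276.646044.
In the p-coordinate, Gamma^(alpha) = Gamma^(0) - (alpha/2)*T with Gamma^(0) = (1/2)*g'(p) = -T/2,
so Gamma^(alpha) = -((1+alpha)/2)*T.
alpha = 0, -(1+alpha)/2 = -0.5.
Gamma = -0.5 * 276.646044 = -138.3230

-138.3230


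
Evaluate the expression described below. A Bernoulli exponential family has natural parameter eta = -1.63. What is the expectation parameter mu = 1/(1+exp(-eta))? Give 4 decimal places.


Dual coordinate (expectation parameter) for Bernoulli:
mu = 1/(1+exp(-eta)).
eta = -1.63.
exp(-eta) = exp(1.63) = 5.103875.
mu = 1/(1+5.103875) = 0.1638

0.1638


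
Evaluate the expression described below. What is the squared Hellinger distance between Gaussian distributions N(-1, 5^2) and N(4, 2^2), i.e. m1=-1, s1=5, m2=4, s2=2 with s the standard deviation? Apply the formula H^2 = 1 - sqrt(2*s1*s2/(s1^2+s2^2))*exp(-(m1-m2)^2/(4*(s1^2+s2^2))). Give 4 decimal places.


Squared Hellinger distance for Gaussians:
H^2 = 1 - sqrt(2*s1*s2/(s1^2+s2^2)) * exp(-(m1-m2)^2/(4*(s1^2+s2^2))).
s1^2 = 25, s2^2 = 4, s1^2+s2^2 = 29.
sqrt(2*5*2/(29)) = 0.830455.
(m1-m2)^2 = (-5)^2 = 25.
exp(-25/(4*29)) = exp(-0.215517) = 0.806124.
H^2 = 1 - 0.830455*0.806124 = 0.3306

0.3306


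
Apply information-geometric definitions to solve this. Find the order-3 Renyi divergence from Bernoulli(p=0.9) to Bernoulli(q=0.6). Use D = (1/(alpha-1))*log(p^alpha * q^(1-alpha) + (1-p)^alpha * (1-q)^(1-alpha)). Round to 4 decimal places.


Renyi divergence of order alpha between Bernoulli distributions:
D = (1/(alpha-1))*log(p^alpha * q^(1-alpha) + (1-p)^alpha * (1-q)^(1-alpha)).
alpha = 3, p = 0.9, q = 0.6.
p^alpha * q^(1-alpha) = 0.9^3 * 0.6^-2 = 2.025.
(1-p)^alpha * (1-q)^(1-alpha) = 0.1^3 * 0.4^-2 = 0.00625.
sum = 2.025 + 0.00625 = 2.03125.
D = (1/2)*log(2.03125) = 0.3543

0.3543


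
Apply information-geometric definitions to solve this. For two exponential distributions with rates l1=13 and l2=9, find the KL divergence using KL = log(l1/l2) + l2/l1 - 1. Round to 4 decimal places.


KL divergence for exponential family:
KL = log(l1/l2) + l2/l1 - 1.
log(13/9) = 0.367725.
9/13 = 0.692308.
KL = 0.367725 + 0.692308 - 1 = 0.0600

0.0600


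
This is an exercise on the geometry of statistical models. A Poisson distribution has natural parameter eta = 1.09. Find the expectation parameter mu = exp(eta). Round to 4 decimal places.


Expectation parameter for Poisson exponential family:
mu = exp(eta).
eta = 1.09.
mu = exp(1.09) = 2.9743

2.9743


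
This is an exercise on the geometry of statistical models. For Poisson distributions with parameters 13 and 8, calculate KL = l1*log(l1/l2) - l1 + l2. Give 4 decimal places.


KL divergence for Poisson:
KL = l1*log(l1/l2) - l1 + l2.
l1 = 13, l2 = 8.
log(13/8) = 0.485508.
l1*log(l1/l2) = 13 * 0.485508 = 6.311602.
KL = 6.311602 - 13 + 8 = 1.3116

1.3116


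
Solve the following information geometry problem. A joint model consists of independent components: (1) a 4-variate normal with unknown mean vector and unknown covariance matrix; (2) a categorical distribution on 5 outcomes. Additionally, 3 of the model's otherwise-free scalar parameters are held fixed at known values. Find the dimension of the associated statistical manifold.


The dimension of a statistical manifold equals the number of free
(independent) real parameters of the model. For a product of independent
blocks the parameter counts add.
- 4-variate normal: 4 (mean) + 4*5/2 = 10 (symmetric covariance) = 14.
- categorical on 5 outcomes (probabilities sum to 1): 5-1 = 4.
Total = 14 + 4 = 18.
3 parameter(s) fixed at known values: 18 - 3 = 15.
Dimension = 15

15


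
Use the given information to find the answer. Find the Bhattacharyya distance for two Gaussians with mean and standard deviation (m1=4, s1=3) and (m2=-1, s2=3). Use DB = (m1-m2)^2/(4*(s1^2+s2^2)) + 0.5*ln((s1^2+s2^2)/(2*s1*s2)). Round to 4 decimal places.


Bhattacharyya distance between two Gaussians:
DB = (m1-m2)^2/(4*(s1^2+s2^2)) + (1/2)*ln((s1^2+s2^2)/(2*s1*s2)).
(m1-m2)^2 = (5)^2 = 25.
s1^2+s2^2 = 9 + 9 = 18.
term1 = 25/72 = 0.347222.
term2 = 0.5*ln(18/18.0) = 0.0.
DB = 0.347222 + 0.0 = 0.3472

0.3472


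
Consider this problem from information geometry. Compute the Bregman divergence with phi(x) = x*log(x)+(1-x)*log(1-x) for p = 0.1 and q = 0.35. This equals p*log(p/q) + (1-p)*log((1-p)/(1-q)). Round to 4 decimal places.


Bregman divergence with negative entropy generator:
D = p*log(p/q) + (1-p)*log((1-p)/(1-q)).
p = 0.1, q = 0.35.
p*log(p/q) = 0.1*log(0.1/0.35) = -0.125276.
(1-p)*log((1-p)/(1-q)) = 0.9*log(0.9/0.65) = 0.29288.
D = -0.125276 + 0.29288 = 0.1676

0.1676


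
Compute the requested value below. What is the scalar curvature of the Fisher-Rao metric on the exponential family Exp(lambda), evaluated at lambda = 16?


This family has a single free parameter, so its statistical manifold
is 1-dimensional. The Riemann curvature tensor of any 1-dimensional
Riemannian manifold vanishes identically, so R = 0.

0


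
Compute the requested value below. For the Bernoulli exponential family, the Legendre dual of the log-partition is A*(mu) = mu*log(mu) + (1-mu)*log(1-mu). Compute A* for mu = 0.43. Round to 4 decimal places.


Legendre transform for Bernoulli:
A*(mu) = mu*log(mu) + (1-mu)*log(1-mu).
mu = 0.43, 1-mu = 0.57.
mu*log(mu) = 0.43*log(0.43) = -0.362907.
(1-mu)*log(1-mu) = 0.57*log(0.57) = -0.320408.
A* = -0.362907 + -0.320408 = -0.6833

-0.6833
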